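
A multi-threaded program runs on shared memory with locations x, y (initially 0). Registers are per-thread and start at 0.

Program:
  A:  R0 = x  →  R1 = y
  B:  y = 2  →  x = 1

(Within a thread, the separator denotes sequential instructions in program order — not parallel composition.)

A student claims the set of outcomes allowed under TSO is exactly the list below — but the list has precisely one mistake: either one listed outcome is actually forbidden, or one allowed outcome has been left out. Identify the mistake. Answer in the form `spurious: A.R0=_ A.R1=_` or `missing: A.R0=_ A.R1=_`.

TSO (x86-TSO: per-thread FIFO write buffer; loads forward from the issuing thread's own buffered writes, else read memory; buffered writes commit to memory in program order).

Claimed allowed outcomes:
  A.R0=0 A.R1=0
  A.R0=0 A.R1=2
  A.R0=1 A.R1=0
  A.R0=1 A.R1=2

spurious: A.R0=1 A.R1=0

outcome vector order: (A.R0,A.R1)
[TSO] allowed = {<0 0> <0 2> <1 2>}
claimed∖TSO = {<1 0>}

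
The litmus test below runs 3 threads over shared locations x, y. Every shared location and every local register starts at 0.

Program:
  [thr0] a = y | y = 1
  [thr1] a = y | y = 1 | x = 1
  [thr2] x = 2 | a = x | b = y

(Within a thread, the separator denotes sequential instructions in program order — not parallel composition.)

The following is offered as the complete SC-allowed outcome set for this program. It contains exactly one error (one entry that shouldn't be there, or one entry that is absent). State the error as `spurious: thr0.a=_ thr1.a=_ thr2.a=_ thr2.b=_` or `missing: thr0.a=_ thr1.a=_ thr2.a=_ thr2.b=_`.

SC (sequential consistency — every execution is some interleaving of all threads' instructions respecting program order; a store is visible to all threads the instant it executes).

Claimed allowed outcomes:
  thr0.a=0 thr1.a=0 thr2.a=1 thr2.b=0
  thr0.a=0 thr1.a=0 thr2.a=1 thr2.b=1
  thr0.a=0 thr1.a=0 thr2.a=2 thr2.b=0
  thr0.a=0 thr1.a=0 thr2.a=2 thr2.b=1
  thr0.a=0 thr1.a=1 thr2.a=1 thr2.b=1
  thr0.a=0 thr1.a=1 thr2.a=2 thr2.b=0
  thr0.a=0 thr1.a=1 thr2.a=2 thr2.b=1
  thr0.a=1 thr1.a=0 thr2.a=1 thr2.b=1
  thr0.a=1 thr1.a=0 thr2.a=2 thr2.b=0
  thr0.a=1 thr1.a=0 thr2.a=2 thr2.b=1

outcome vector order: (thr0.a,thr1.a,thr2.a,thr2.b)
SC (9): <0 0 1 1>; <0 0 2 0>; <0 0 2 1>; <0 1 1 1>; <0 1 2 0>; <0 1 2 1>; <1 0 1 1>; <1 0 2 0>; <1 0 2 1>
claimed∖SC = {<0 0 1 0>}

spurious: thr0.a=0 thr1.a=0 thr2.a=1 thr2.b=0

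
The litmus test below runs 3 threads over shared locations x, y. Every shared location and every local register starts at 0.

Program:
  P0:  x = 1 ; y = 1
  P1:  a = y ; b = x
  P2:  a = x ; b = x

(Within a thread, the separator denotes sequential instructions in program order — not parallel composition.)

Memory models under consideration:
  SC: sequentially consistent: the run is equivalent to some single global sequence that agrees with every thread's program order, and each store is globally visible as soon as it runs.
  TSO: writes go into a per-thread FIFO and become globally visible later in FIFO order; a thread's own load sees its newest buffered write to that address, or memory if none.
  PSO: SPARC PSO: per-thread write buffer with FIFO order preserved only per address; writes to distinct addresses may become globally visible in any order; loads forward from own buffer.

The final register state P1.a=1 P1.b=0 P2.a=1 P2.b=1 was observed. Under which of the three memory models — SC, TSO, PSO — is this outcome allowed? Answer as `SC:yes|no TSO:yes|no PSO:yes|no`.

SC:no TSO:no PSO:yes

outcome vector order: (P1.a,P1.b,P2.a,P2.b)
SC (9): <0 0 0 0> <0 0 0 1> <0 0 1 1> <0 1 0 0> <0 1 0 1> <0 1 1 1> <1 1 0 0> <1 1 0 1> <1 1 1 1>
TSO (9): <0 0 0 0> <0 0 0 1> <0 0 1 1> <0 1 0 0> <0 1 0 1> <0 1 1 1> <1 1 0 0> <1 1 0 1> <1 1 1 1>
PSO (12): <0 0 0 0> <0 0 0 1> <0 0 1 1> <0 1 0 0> <0 1 0 1> <0 1 1 1> <1 0 0 0> <1 0 0 1> <1 0 1 1> <1 1 0 0> <1 1 0 1> <1 1 1 1>
target <1 0 1 1> ∈ {PSO}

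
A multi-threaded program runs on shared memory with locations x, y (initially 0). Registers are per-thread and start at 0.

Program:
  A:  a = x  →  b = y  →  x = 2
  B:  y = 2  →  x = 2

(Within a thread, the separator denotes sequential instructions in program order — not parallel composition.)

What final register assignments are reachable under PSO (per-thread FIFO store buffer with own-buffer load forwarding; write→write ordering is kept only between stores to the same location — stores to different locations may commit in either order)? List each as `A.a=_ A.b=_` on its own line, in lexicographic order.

outcome vector order: (A.a,A.b)
|PSO outcomes| = 4

A.a=0 A.b=0
A.a=0 A.b=2
A.a=2 A.b=0
A.a=2 A.b=2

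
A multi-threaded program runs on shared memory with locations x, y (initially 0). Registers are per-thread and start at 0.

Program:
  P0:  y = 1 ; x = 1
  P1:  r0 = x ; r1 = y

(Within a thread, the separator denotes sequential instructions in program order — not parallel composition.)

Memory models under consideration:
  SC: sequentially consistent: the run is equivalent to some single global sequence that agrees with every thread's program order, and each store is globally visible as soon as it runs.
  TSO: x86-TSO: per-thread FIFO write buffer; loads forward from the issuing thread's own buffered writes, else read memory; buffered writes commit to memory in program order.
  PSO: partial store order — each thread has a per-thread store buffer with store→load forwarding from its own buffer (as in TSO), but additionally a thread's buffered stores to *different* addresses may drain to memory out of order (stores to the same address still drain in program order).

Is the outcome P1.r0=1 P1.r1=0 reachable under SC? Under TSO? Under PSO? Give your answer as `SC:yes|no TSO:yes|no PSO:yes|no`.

SC:no TSO:no PSO:yes

outcome vector order: (P1.r0,P1.r1)
under SC → <0 0> <0 1> <1 1>
under TSO → <0 0> <0 1> <1 1>
under PSO → <0 0> <0 1> <1 0> <1 1>
target <1 0> ∈ {PSO}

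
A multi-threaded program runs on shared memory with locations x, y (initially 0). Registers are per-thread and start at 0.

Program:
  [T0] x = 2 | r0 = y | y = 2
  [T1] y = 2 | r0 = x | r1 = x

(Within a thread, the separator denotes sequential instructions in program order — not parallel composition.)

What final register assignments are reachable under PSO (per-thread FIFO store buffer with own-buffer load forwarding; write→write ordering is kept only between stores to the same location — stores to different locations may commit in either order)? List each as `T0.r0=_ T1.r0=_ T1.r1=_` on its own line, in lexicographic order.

T0.r0=0 T1.r0=0 T1.r1=0
T0.r0=0 T1.r0=0 T1.r1=2
T0.r0=0 T1.r0=2 T1.r1=2
T0.r0=2 T1.r0=0 T1.r1=0
T0.r0=2 T1.r0=0 T1.r1=2
T0.r0=2 T1.r0=2 T1.r1=2

outcome vector order: (T0.r0,T1.r0,T1.r1)
|PSO outcomes| = 6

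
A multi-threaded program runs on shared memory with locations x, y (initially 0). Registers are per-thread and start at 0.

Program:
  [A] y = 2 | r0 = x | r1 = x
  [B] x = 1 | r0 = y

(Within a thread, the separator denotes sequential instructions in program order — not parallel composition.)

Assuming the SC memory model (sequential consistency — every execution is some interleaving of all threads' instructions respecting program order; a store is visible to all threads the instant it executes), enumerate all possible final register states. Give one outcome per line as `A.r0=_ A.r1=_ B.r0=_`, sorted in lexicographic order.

outcome vector order: (A.r0,A.r1,B.r0)
|SC outcomes| = 4

A.r0=0 A.r1=0 B.r0=2
A.r0=0 A.r1=1 B.r0=2
A.r0=1 A.r1=1 B.r0=0
A.r0=1 A.r1=1 B.r0=2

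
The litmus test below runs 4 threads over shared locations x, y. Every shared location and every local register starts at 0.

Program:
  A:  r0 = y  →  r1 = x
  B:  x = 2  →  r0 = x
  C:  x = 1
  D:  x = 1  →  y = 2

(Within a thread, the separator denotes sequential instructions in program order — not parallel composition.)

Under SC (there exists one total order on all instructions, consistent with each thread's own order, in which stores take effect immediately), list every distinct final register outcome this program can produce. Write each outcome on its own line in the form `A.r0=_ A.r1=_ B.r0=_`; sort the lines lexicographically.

A.r0=0 A.r1=0 B.r0=1
A.r0=0 A.r1=0 B.r0=2
A.r0=0 A.r1=1 B.r0=1
A.r0=0 A.r1=1 B.r0=2
A.r0=0 A.r1=2 B.r0=1
A.r0=0 A.r1=2 B.r0=2
A.r0=2 A.r1=1 B.r0=1
A.r0=2 A.r1=1 B.r0=2
A.r0=2 A.r1=2 B.r0=1
A.r0=2 A.r1=2 B.r0=2

outcome vector order: (A.r0,A.r1,B.r0)
|SC outcomes| = 10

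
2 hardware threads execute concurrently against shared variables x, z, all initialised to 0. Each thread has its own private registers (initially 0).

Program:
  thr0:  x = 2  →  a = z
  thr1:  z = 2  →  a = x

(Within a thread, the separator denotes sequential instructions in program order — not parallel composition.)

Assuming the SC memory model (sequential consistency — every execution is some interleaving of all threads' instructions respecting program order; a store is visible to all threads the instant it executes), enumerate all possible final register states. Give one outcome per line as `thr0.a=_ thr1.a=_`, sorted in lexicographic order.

outcome vector order: (thr0.a,thr1.a)
|SC outcomes| = 3

thr0.a=0 thr1.a=2
thr0.a=2 thr1.a=0
thr0.a=2 thr1.a=2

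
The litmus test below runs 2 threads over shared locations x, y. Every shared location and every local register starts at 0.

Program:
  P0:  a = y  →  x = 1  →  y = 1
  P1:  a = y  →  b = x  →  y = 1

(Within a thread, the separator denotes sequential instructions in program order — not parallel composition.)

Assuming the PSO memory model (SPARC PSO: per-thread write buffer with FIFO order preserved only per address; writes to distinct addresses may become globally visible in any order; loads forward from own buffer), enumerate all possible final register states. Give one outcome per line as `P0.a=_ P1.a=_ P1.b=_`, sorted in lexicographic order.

P0.a=0 P1.a=0 P1.b=0
P0.a=0 P1.a=0 P1.b=1
P0.a=0 P1.a=1 P1.b=0
P0.a=0 P1.a=1 P1.b=1
P0.a=1 P1.a=0 P1.b=0

outcome vector order: (P0.a,P1.a,P1.b)
|PSO outcomes| = 5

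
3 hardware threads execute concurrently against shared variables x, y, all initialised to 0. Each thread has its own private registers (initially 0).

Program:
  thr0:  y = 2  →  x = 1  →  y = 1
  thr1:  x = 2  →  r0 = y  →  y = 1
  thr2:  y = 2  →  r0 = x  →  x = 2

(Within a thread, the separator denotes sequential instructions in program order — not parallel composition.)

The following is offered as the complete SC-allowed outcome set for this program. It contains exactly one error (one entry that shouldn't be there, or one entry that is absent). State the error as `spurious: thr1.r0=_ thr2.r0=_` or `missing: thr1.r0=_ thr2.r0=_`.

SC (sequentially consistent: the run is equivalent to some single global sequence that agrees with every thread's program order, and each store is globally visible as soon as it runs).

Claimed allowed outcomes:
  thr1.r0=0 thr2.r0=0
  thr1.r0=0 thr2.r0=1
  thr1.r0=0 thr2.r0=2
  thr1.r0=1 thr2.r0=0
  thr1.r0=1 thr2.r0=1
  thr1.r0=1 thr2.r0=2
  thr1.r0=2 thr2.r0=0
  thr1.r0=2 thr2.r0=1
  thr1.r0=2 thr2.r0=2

outcome vector order: (thr1.r0,thr2.r0)
[SC] allowed = {(0,1), (0,2), (1,0), (1,1), (1,2), (2,0), (2,1), (2,2)}
claimed∖SC = {(0,0)}

spurious: thr1.r0=0 thr2.r0=0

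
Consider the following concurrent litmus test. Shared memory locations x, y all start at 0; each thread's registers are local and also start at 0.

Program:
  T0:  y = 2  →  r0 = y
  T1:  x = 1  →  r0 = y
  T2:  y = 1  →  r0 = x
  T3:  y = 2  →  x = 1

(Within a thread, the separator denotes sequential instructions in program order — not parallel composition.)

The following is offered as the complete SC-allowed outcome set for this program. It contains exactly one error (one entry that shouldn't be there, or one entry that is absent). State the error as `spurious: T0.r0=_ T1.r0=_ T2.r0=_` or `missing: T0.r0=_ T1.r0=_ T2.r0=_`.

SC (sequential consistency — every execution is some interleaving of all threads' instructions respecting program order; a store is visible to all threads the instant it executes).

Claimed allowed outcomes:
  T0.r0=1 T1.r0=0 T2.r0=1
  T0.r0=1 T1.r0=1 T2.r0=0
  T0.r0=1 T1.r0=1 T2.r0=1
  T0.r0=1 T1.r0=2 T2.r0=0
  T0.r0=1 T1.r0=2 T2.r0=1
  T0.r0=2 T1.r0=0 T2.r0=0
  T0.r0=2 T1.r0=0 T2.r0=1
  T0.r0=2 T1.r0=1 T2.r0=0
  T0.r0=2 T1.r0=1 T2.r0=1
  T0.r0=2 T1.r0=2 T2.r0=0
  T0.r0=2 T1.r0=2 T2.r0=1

outcome vector order: (T0.r0,T1.r0,T2.r0)
SC: 10 outcomes — {<1 0 1>, <1 1 0>, <1 1 1>, <1 2 0>, <1 2 1>, <2 0 1>, <2 1 0>, <2 1 1>, <2 2 0>, <2 2 1>}
claimed∖SC = {<2 0 0>}

spurious: T0.r0=2 T1.r0=0 T2.r0=0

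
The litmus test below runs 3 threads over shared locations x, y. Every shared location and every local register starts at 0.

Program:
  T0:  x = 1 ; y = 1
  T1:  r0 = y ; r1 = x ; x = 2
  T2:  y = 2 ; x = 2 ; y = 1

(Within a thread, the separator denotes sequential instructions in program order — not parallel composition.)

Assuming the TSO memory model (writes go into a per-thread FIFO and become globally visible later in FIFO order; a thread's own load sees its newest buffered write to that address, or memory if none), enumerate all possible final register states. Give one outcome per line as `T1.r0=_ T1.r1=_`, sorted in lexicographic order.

outcome vector order: (T1.r0,T1.r1)
|TSO outcomes| = 8

T1.r0=0 T1.r1=0
T1.r0=0 T1.r1=1
T1.r0=0 T1.r1=2
T1.r0=1 T1.r1=1
T1.r0=1 T1.r1=2
T1.r0=2 T1.r1=0
T1.r0=2 T1.r1=1
T1.r0=2 T1.r1=2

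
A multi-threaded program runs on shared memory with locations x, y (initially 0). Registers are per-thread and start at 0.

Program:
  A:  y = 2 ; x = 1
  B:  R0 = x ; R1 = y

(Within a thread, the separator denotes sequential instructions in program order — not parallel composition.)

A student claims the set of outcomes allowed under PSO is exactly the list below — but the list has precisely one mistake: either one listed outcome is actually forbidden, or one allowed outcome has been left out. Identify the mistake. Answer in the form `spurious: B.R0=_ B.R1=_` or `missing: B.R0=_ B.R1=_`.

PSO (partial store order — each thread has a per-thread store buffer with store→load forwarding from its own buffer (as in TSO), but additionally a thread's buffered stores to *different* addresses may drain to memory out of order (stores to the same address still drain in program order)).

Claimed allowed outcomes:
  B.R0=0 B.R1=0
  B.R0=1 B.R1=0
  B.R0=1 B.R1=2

missing: B.R0=0 B.R1=2

outcome vector order: (B.R0,B.R1)
under PSO → 00; 02; 10; 12
PSO∖claimed = {02}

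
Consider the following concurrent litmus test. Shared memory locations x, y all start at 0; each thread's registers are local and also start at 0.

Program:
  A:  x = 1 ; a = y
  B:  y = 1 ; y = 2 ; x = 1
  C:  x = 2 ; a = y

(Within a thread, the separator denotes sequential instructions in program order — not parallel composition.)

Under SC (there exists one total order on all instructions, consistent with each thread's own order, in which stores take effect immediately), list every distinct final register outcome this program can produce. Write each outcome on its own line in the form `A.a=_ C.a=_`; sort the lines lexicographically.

A.a=0 C.a=0
A.a=0 C.a=1
A.a=0 C.a=2
A.a=1 C.a=0
A.a=1 C.a=1
A.a=1 C.a=2
A.a=2 C.a=0
A.a=2 C.a=1
A.a=2 C.a=2

outcome vector order: (A.a,C.a)
|SC outcomes| = 9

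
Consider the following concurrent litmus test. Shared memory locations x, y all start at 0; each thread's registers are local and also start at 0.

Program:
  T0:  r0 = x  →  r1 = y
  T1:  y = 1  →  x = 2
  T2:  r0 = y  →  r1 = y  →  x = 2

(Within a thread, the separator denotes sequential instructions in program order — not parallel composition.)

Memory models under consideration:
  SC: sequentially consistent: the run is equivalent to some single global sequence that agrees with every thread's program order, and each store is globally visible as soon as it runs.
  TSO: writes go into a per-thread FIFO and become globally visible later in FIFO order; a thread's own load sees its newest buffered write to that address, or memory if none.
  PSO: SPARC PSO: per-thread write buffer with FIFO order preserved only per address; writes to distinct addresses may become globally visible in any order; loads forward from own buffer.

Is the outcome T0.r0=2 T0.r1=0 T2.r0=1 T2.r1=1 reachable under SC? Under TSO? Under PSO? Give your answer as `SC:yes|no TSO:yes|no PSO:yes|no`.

outcome vector order: (T0.r0,T0.r1,T2.r0,T2.r1)
[SC] allowed = {0/0/0/0; 0/0/0/1; 0/0/1/1; 0/1/0/0; 0/1/0/1; 0/1/1/1; 2/0/0/0; 2/1/0/0; 2/1/0/1; 2/1/1/1}
[TSO] allowed = {0/0/0/0; 0/0/0/1; 0/0/1/1; 0/1/0/0; 0/1/0/1; 0/1/1/1; 2/0/0/0; 2/1/0/0; 2/1/0/1; 2/1/1/1}
[PSO] allowed = {0/0/0/0; 0/0/0/1; 0/0/1/1; 0/1/0/0; 0/1/0/1; 0/1/1/1; 2/0/0/0; 2/0/0/1; 2/0/1/1; 2/1/0/0; 2/1/0/1; 2/1/1/1}
target 2/0/1/1 ∈ {PSO}

SC:no TSO:no PSO:yes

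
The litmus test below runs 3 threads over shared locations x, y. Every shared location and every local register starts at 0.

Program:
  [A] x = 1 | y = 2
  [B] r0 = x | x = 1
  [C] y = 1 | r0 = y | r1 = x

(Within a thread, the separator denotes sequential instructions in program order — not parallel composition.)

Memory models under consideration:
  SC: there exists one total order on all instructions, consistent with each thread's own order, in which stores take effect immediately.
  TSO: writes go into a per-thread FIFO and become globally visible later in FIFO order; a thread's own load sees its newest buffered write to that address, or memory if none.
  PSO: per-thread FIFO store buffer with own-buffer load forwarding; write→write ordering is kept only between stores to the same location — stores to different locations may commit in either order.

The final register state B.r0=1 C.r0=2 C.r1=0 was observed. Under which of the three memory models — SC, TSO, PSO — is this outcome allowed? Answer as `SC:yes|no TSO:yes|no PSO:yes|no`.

outcome vector order: (B.r0,C.r0,C.r1)
under SC → 0/1/0, 0/1/1, 0/2/1, 1/1/0, 1/1/1, 1/2/1
under TSO → 0/1/0, 0/1/1, 0/2/1, 1/1/0, 1/1/1, 1/2/1
under PSO → 0/1/0, 0/1/1, 0/2/0, 0/2/1, 1/1/0, 1/1/1, 1/2/0, 1/2/1
target 1/2/0 ∈ {PSO}

SC:no TSO:no PSO:yes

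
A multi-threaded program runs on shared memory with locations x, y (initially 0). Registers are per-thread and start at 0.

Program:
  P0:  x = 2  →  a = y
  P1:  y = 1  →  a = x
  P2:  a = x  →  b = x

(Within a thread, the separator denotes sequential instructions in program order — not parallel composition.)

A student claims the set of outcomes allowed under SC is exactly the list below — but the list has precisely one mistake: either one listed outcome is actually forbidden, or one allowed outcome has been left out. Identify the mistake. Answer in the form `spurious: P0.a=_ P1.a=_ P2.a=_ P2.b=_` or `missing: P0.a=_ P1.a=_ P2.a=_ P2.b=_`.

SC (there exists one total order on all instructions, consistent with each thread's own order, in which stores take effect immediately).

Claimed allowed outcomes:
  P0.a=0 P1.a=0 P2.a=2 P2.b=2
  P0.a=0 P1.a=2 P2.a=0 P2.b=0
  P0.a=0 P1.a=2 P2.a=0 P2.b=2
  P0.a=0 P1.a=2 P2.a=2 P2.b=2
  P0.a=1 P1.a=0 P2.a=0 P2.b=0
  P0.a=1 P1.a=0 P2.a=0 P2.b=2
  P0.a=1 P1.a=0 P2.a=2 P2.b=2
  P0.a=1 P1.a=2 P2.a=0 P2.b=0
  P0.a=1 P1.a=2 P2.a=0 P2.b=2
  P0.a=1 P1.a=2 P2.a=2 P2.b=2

spurious: P0.a=0 P1.a=0 P2.a=2 P2.b=2

outcome vector order: (P0.a,P1.a,P2.a,P2.b)
SC (9): 0/2/0/0; 0/2/0/2; 0/2/2/2; 1/0/0/0; 1/0/0/2; 1/0/2/2; 1/2/0/0; 1/2/0/2; 1/2/2/2
claimed∖SC = {0/0/2/2}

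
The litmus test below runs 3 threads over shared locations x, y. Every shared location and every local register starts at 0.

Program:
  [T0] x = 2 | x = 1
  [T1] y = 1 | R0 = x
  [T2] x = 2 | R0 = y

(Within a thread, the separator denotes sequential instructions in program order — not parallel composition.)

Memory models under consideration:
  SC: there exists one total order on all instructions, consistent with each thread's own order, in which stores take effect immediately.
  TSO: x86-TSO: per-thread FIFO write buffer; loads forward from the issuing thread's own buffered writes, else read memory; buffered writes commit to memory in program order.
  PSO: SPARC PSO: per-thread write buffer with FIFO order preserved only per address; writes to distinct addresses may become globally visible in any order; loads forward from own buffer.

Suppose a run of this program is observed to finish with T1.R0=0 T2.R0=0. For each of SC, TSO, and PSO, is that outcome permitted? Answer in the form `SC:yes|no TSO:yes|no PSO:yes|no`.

SC:no TSO:yes PSO:yes

outcome vector order: (T1.R0,T2.R0)
SC (5): 01; 10; 11; 20; 21
TSO (6): 00; 01; 10; 11; 20; 21
PSO (6): 00; 01; 10; 11; 20; 21
target 00 ∈ {TSO,PSO}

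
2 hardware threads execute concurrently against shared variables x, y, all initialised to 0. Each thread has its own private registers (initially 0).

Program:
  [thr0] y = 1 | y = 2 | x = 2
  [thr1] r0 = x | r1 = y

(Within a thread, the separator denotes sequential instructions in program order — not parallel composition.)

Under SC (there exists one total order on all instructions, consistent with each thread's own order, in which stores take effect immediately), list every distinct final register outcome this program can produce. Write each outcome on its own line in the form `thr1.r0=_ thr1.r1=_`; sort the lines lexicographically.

thr1.r0=0 thr1.r1=0
thr1.r0=0 thr1.r1=1
thr1.r0=0 thr1.r1=2
thr1.r0=2 thr1.r1=2

outcome vector order: (thr1.r0,thr1.r1)
|SC outcomes| = 4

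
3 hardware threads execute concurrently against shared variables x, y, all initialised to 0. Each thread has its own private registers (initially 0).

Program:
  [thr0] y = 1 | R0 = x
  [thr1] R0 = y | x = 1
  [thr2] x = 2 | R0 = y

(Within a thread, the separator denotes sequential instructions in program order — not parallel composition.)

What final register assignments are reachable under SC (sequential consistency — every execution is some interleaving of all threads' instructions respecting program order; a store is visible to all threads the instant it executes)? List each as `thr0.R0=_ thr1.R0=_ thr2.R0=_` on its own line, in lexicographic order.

outcome vector order: (thr0.R0,thr1.R0,thr2.R0)
|SC outcomes| = 10

thr0.R0=0 thr1.R0=0 thr2.R0=1
thr0.R0=0 thr1.R0=1 thr2.R0=1
thr0.R0=1 thr1.R0=0 thr2.R0=0
thr0.R0=1 thr1.R0=0 thr2.R0=1
thr0.R0=1 thr1.R0=1 thr2.R0=0
thr0.R0=1 thr1.R0=1 thr2.R0=1
thr0.R0=2 thr1.R0=0 thr2.R0=0
thr0.R0=2 thr1.R0=0 thr2.R0=1
thr0.R0=2 thr1.R0=1 thr2.R0=0
thr0.R0=2 thr1.R0=1 thr2.R0=1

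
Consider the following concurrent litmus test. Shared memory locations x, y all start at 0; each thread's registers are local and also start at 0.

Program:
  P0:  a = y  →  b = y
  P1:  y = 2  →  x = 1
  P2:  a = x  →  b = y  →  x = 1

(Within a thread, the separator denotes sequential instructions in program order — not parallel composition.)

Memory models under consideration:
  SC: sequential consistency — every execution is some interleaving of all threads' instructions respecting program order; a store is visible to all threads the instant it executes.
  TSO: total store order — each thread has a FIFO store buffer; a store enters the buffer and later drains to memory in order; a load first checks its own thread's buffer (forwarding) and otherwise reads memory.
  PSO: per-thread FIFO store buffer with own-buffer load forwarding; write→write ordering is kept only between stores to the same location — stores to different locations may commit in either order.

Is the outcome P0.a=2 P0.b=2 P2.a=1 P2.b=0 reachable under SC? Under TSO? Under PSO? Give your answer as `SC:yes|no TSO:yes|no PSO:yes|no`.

outcome vector order: (P0.a,P0.b,P2.a,P2.b)
SC (9): <0 0 0 0> <0 0 0 2> <0 0 1 2> <0 2 0 0> <0 2 0 2> <0 2 1 2> <2 2 0 0> <2 2 0 2> <2 2 1 2>
TSO (9): <0 0 0 0> <0 0 0 2> <0 0 1 2> <0 2 0 0> <0 2 0 2> <0 2 1 2> <2 2 0 0> <2 2 0 2> <2 2 1 2>
PSO (12): <0 0 0 0> <0 0 0 2> <0 0 1 0> <0 0 1 2> <0 2 0 0> <0 2 0 2> <0 2 1 0> <0 2 1 2> <2 2 0 0> <2 2 0 2> <2 2 1 0> <2 2 1 2>
target <2 2 1 0> ∈ {PSO}

SC:no TSO:no PSO:yes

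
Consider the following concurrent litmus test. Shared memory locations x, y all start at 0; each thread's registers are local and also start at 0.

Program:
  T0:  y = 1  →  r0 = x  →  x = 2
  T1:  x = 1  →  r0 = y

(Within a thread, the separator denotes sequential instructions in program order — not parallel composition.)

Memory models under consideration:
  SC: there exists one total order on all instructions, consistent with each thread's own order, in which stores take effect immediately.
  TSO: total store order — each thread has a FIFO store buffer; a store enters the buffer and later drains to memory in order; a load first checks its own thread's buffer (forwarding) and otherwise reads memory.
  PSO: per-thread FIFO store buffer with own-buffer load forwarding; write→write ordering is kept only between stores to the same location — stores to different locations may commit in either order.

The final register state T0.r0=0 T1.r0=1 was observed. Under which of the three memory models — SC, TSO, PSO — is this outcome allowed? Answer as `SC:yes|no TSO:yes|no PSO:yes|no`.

SC:yes TSO:yes PSO:yes

outcome vector order: (T0.r0,T1.r0)
under SC → (0,1); (1,0); (1,1)
under TSO → (0,0); (0,1); (1,0); (1,1)
under PSO → (0,0); (0,1); (1,0); (1,1)
target (0,1) ∈ {SC,TSO,PSO}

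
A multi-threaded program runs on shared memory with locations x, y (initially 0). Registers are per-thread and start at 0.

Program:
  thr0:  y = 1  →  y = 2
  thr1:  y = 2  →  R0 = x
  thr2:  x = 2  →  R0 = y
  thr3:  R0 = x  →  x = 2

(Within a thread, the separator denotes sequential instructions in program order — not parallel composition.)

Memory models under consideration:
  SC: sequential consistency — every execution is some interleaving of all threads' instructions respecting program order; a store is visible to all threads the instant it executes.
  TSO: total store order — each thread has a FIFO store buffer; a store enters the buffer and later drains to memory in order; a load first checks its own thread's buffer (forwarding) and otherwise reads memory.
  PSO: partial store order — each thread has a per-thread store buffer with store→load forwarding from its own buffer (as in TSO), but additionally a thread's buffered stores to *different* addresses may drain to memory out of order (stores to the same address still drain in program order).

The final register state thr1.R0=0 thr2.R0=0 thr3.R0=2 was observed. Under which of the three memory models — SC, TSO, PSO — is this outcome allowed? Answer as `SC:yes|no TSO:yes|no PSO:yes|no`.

outcome vector order: (thr1.R0,thr2.R0,thr3.R0)
SC: 10 outcomes — {0/1/0 0/1/2 0/2/0 0/2/2 2/0/0 2/0/2 2/1/0 2/1/2 2/2/0 2/2/2}
TSO: 12 outcomes — {0/0/0 0/0/2 0/1/0 0/1/2 0/2/0 0/2/2 2/0/0 2/0/2 2/1/0 2/1/2 2/2/0 2/2/2}
PSO: 12 outcomes — {0/0/0 0/0/2 0/1/0 0/1/2 0/2/0 0/2/2 2/0/0 2/0/2 2/1/0 2/1/2 2/2/0 2/2/2}
target 0/0/2 ∈ {TSO,PSO}

SC:no TSO:yes PSO:yes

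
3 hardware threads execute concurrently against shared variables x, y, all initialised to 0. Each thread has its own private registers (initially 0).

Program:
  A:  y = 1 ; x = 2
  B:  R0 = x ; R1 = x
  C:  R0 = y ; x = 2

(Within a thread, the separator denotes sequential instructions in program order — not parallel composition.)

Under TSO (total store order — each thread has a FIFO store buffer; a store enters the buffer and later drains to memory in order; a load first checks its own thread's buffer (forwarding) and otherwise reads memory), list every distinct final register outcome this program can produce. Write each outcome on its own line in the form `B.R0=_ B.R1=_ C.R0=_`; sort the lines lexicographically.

B.R0=0 B.R1=0 C.R0=0
B.R0=0 B.R1=0 C.R0=1
B.R0=0 B.R1=2 C.R0=0
B.R0=0 B.R1=2 C.R0=1
B.R0=2 B.R1=2 C.R0=0
B.R0=2 B.R1=2 C.R0=1

outcome vector order: (B.R0,B.R1,C.R0)
|TSO outcomes| = 6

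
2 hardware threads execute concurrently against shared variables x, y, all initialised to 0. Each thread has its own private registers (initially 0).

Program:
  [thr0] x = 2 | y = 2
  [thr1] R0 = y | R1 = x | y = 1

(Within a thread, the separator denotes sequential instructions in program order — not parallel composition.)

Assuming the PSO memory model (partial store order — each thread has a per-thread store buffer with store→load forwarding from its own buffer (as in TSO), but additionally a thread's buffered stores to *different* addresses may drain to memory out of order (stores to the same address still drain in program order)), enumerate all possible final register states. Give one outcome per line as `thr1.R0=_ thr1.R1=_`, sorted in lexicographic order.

outcome vector order: (thr1.R0,thr1.R1)
|PSO outcomes| = 4

thr1.R0=0 thr1.R1=0
thr1.R0=0 thr1.R1=2
thr1.R0=2 thr1.R1=0
thr1.R0=2 thr1.R1=2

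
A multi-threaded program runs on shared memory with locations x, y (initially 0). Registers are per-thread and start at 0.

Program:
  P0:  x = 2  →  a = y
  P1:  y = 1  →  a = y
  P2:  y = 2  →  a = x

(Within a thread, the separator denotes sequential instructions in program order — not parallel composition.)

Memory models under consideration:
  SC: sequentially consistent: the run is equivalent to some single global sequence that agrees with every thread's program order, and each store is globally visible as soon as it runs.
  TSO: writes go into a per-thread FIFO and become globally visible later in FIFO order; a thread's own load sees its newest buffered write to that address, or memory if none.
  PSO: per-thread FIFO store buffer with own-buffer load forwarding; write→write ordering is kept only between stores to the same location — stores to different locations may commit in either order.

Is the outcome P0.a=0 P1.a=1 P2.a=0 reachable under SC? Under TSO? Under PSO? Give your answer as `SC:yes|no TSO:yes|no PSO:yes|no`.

outcome vector order: (P0.a,P1.a,P2.a)
[SC] allowed = {<0 1 2>, <0 2 2>, <1 1 0>, <1 1 2>, <1 2 2>, <2 1 0>, <2 1 2>, <2 2 0>, <2 2 2>}
[TSO] allowed = {<0 1 0>, <0 1 2>, <0 2 0>, <0 2 2>, <1 1 0>, <1 1 2>, <1 2 0>, <1 2 2>, <2 1 0>, <2 1 2>, <2 2 0>, <2 2 2>}
[PSO] allowed = {<0 1 0>, <0 1 2>, <0 2 0>, <0 2 2>, <1 1 0>, <1 1 2>, <1 2 0>, <1 2 2>, <2 1 0>, <2 1 2>, <2 2 0>, <2 2 2>}
target <0 1 0> ∈ {TSO,PSO}

SC:no TSO:yes PSO:yes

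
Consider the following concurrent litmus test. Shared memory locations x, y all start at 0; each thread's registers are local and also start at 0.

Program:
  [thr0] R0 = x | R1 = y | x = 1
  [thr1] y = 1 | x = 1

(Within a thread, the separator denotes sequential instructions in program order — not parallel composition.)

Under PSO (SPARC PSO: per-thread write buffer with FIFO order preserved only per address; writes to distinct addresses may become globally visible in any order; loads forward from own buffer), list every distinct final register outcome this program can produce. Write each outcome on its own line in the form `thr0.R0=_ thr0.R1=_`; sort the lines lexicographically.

thr0.R0=0 thr0.R1=0
thr0.R0=0 thr0.R1=1
thr0.R0=1 thr0.R1=0
thr0.R0=1 thr0.R1=1

outcome vector order: (thr0.R0,thr0.R1)
|PSO outcomes| = 4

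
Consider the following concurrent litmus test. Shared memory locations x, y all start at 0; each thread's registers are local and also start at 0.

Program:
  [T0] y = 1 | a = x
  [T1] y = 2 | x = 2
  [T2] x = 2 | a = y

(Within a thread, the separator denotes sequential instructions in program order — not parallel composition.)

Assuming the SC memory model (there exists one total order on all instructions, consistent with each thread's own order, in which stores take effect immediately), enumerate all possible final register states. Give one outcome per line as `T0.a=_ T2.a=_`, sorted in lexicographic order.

T0.a=0 T2.a=1
T0.a=0 T2.a=2
T0.a=2 T2.a=0
T0.a=2 T2.a=1
T0.a=2 T2.a=2

outcome vector order: (T0.a,T2.a)
|SC outcomes| = 5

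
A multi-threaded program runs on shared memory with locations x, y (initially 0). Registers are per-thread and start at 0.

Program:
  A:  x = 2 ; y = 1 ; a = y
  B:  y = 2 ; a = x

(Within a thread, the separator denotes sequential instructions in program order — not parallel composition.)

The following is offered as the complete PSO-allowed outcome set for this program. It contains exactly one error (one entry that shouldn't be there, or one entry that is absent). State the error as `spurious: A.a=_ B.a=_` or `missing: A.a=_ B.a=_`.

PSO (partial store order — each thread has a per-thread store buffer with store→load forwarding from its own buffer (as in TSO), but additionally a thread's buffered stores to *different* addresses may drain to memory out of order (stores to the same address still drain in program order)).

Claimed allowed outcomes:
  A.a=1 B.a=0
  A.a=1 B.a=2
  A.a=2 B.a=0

missing: A.a=2 B.a=2

outcome vector order: (A.a,B.a)
PSO (4): <1 0>; <1 2>; <2 0>; <2 2>
PSO∖claimed = {<2 2>}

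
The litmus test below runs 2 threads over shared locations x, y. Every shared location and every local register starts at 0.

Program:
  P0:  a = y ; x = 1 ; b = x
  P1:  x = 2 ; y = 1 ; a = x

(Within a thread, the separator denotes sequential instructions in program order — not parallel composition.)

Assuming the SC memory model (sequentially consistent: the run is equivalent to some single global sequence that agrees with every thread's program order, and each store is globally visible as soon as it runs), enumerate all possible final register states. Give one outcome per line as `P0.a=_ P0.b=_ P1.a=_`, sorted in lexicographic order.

P0.a=0 P0.b=1 P1.a=1
P0.a=0 P0.b=1 P1.a=2
P0.a=0 P0.b=2 P1.a=2
P0.a=1 P0.b=1 P1.a=1
P0.a=1 P0.b=1 P1.a=2

outcome vector order: (P0.a,P0.b,P1.a)
|SC outcomes| = 5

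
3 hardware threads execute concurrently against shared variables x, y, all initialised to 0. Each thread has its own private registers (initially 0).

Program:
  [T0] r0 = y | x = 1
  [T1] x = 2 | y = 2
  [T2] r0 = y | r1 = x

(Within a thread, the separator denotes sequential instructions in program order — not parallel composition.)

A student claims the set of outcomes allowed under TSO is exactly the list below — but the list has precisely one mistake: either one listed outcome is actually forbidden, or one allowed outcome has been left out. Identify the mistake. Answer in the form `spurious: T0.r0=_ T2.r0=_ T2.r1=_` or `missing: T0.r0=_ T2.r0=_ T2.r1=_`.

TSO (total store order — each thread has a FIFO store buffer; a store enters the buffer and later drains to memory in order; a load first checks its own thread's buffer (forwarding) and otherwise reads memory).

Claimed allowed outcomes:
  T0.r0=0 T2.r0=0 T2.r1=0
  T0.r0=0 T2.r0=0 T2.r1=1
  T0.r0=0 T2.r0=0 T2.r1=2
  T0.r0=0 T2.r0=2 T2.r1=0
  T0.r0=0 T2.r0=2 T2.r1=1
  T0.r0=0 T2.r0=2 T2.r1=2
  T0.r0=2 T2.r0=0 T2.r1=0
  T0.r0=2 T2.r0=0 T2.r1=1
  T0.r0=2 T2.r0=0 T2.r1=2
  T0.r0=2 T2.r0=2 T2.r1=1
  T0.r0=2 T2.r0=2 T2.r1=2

outcome vector order: (T0.r0,T2.r0,T2.r1)
TSO (10): <0 0 0>, <0 0 1>, <0 0 2>, <0 2 1>, <0 2 2>, <2 0 0>, <2 0 1>, <2 0 2>, <2 2 1>, <2 2 2>
claimed∖TSO = {<0 2 0>}

spurious: T0.r0=0 T2.r0=2 T2.r1=0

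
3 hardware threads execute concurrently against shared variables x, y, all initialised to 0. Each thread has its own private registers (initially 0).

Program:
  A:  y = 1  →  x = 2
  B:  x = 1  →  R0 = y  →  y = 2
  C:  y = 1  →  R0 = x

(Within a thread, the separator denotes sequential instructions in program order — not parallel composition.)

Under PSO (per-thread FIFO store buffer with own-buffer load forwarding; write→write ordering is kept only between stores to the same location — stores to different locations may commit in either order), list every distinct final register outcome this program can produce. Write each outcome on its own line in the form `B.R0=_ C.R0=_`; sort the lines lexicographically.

outcome vector order: (B.R0,C.R0)
|PSO outcomes| = 6

B.R0=0 C.R0=0
B.R0=0 C.R0=1
B.R0=0 C.R0=2
B.R0=1 C.R0=0
B.R0=1 C.R0=1
B.R0=1 C.R0=2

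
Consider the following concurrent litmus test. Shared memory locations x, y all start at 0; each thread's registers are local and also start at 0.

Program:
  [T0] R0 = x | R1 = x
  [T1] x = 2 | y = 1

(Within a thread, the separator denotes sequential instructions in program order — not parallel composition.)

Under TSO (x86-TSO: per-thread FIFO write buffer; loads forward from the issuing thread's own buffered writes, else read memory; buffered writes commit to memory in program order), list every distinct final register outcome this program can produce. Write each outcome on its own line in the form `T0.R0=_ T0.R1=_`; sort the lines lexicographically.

T0.R0=0 T0.R1=0
T0.R0=0 T0.R1=2
T0.R0=2 T0.R1=2

outcome vector order: (T0.R0,T0.R1)
|TSO outcomes| = 3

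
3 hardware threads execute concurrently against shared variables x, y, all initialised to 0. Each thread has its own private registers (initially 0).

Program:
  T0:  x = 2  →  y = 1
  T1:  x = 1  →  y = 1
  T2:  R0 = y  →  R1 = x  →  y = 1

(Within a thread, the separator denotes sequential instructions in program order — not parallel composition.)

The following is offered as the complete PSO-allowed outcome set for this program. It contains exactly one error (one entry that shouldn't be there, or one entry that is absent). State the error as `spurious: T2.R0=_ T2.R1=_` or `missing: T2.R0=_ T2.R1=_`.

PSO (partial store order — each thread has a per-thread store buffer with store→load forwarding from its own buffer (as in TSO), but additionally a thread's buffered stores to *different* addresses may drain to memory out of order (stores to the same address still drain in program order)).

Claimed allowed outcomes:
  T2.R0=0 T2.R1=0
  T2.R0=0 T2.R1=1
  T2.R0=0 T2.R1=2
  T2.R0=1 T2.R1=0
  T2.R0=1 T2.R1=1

missing: T2.R0=1 T2.R1=2

outcome vector order: (T2.R0,T2.R1)
PSO: 6 outcomes — {<0 0>; <0 1>; <0 2>; <1 0>; <1 1>; <1 2>}
PSO∖claimed = {<1 2>}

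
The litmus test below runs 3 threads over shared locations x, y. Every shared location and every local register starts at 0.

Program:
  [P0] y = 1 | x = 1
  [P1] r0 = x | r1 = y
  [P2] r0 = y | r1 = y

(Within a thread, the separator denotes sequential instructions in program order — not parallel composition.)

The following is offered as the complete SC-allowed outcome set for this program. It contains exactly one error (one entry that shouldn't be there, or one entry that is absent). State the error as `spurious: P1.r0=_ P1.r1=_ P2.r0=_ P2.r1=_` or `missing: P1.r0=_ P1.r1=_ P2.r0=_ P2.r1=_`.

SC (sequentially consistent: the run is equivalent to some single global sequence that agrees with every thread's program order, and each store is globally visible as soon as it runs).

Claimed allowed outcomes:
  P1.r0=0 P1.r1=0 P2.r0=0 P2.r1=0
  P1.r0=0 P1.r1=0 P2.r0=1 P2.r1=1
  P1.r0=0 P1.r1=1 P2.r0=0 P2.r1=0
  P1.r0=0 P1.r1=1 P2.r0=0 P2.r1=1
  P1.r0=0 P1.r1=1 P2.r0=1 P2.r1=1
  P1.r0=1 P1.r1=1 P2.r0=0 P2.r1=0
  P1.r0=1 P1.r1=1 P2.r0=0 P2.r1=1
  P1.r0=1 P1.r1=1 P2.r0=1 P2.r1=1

outcome vector order: (P1.r0,P1.r1,P2.r0,P2.r1)
under SC → 0000, 0001, 0011, 0100, 0101, 0111, 1100, 1101, 1111
SC∖claimed = {0001}

missing: P1.r0=0 P1.r1=0 P2.r0=0 P2.r1=1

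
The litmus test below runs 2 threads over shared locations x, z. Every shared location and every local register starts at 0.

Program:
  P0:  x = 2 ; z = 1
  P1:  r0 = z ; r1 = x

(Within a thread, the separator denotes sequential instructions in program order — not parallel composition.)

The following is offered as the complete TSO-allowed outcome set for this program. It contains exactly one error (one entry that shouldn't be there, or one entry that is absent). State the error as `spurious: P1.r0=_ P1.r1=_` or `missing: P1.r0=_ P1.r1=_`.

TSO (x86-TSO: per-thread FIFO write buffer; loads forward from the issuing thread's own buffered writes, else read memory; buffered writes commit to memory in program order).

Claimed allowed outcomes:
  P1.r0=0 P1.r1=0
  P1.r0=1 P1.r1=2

missing: P1.r0=0 P1.r1=2

outcome vector order: (P1.r0,P1.r1)
[TSO] allowed = {00 02 12}
TSO∖claimed = {02}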